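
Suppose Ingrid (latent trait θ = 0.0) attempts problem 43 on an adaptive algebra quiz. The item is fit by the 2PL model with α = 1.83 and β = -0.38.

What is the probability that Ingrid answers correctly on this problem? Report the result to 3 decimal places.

P(θ) = 1 / (1 + exp(−α(θ − β)))
Exponent: 1.83 × (0.0 − (-0.38)) = 0.6954
1/(1 + e^{-0.6954}) = 0.6672

0.667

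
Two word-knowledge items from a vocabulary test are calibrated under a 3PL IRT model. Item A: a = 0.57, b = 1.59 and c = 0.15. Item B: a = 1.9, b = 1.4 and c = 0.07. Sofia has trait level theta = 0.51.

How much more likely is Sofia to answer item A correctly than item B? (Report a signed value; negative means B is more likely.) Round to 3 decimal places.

P(theta) = c + (1 − c) · 1 / (1 + exp(−a(theta − b)))
P_A = 0.4482
P_B = 0.2147
P_A − P_B = 0.2334

0.233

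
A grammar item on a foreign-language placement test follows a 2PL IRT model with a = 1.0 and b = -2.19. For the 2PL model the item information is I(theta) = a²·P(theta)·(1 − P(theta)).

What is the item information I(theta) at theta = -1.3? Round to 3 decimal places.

P = 1/(1+e^{-0.8900}) = 0.7089
P(1−P) = 0.7089 × 0.2911 = 0.2064
I = a² × P(1−P) = 1.0² × 0.2064 = 0.20636

0.206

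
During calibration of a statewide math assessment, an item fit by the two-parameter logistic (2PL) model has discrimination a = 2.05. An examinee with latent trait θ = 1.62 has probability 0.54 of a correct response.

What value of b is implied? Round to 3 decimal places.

P(θ) = 1 / (1 + exp(−a(θ − b)))
logit(0.54) = ln(0.54/0.46) = 0.1603
b = θ − logit/(a) = 1.62 − 0.1603/2.0500 = 1.5418

1.542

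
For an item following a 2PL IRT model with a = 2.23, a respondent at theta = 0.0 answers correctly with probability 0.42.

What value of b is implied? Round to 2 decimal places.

0.14

P(theta) = 1 / (1 + exp(−a(theta − b)))
logit(0.42) = ln(0.42/0.58) = -0.3228
b = theta − logit/(a) = 0.0 − (-0.3228)/2.2300 = 0.1447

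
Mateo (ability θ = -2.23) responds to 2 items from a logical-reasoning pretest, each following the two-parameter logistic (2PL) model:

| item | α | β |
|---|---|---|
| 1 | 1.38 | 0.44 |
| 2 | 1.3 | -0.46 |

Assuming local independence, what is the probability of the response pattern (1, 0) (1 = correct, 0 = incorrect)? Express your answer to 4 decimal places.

0.0223

P(θ) = 1 / (1 + exp(−α(θ − β)))
P_1 = 1/(1+e^{3.6846}) = 0.0245
P_2 = 1/(1+e^{2.3010}) = 0.0910
L = P_1 × (1−P_2) = 0.0245 × 0.9090 = 0.02226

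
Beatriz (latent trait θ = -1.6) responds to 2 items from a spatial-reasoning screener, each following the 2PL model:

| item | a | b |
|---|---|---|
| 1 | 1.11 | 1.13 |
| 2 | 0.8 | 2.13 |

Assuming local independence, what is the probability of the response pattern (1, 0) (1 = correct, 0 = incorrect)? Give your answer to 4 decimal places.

P(θ) = 1 / (1 + exp(−a(θ − b)))
P_1 = 1/(1+e^{3.0303}) = 0.0461
P_2 = 1/(1+e^{2.9840}) = 0.0482
L = P_1 × (1−P_2) = 0.0461 × 0.9518 = 0.04386

0.0439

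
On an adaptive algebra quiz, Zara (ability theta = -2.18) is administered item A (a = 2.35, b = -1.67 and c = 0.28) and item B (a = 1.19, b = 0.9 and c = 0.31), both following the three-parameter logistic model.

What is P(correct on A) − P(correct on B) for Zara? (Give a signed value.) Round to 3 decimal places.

0.120

P(theta) = c + (1 − c) · 1 / (1 + exp(−a(theta − b)))
P_A = 0.4469
P_B = 0.3272
P_A − P_B = 0.1196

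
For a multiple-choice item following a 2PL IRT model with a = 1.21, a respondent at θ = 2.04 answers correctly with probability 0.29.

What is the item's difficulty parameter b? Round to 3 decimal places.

2.780

P(θ) = 1 / (1 + exp(−a(θ − b)))
logit(0.29) = ln(0.29/0.71) = -0.8954
b = θ − logit/(a) = 2.04 − (-0.8954)/1.2100 = 2.7800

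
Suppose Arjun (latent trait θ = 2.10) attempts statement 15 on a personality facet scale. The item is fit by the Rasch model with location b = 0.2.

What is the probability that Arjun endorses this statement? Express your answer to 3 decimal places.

0.870

P(θ) = 1 / (1 + exp(−(θ − b)))
Exponent: (2.10 − 0.2) = 1.9000
1/(1 + e^{-1.9000}) = 0.8699
P = 0.8699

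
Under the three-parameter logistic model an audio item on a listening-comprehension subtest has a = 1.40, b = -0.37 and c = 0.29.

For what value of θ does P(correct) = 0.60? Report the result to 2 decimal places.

-0.55

P(θ) = c + (1 − c) · 1 / (1 + exp(−a(θ − b)))
Remove guessing floor: (0.60 − 0.29)/(1 − 0.29) = 0.4366
logit = ln(0.4366/0.5634) = -0.2549
θ = b + logit/(a) = -0.37 + (-0.2549)/1.4000 = -0.5521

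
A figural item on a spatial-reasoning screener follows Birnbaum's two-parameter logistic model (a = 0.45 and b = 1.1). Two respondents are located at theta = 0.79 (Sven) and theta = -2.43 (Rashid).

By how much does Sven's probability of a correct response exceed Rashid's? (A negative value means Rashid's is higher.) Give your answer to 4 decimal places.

P(theta) = 1 / (1 + exp(−a(theta − b)))
P(Sven) = 0.4652  [exponent -0.1395]
P(Rashid) = 0.1696  [exponent -1.5885]
Difference = 0.4652 − 0.1696 = 0.2956

0.2956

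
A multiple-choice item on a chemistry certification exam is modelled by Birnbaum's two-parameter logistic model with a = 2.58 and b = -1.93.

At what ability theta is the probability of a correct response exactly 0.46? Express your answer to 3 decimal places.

-1.992

P(theta) = 1 / (1 + exp(−a(theta − b)))
logit = ln(0.4600/0.5400) = -0.1603
theta = b + logit/(a) = -1.93 + (-0.1603)/2.5800 = -1.9921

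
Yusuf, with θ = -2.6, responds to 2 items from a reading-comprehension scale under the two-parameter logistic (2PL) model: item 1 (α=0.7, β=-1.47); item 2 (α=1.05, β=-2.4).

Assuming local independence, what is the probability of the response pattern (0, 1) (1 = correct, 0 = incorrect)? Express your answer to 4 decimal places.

0.3080

P(θ) = 1 / (1 + exp(−α(θ − β)))
P_1 = 1/(1+e^{0.7910}) = 0.3120
P_2 = 1/(1+e^{0.2100}) = 0.4477
L = (1−P_1) × P_2 = 0.6880 × 0.4477 = 0.30803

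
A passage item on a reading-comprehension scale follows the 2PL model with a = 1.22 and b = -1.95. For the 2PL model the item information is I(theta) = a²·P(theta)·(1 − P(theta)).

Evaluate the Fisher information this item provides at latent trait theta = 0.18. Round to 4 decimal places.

0.0959

P = 1/(1+e^{-2.5986}) = 0.9308
P(1−P) = 0.9308 × 0.0692 = 0.0644
I = a² × P(1−P) = 1.22² × 0.0644 = 0.09591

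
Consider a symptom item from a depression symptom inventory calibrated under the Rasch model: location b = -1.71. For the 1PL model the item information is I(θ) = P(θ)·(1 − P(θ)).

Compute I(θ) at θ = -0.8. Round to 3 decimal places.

0.205

P = 1/(1+e^{-0.9100}) = 0.7130
P(1−P) = 0.7130 × 0.2870 = 0.2046
I = P(1−P) = 0.20463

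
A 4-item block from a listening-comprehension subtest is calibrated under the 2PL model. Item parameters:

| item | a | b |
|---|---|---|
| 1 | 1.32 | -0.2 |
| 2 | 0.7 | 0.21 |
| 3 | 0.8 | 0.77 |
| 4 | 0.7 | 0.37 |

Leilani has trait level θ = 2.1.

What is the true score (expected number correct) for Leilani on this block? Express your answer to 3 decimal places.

3.258

P(θ) = 1 / (1 + exp(−a(θ − b)))
P_1 = 1/(1+e^{-3.0360}) = 0.9542
P_2 = 1/(1+e^{-1.3230}) = 0.7897
P_3 = 1/(1+e^{-1.0640}) = 0.7435
P_4 = 1/(1+e^{-1.2110}) = 0.7705
E[score] = 0.9542 + 0.7897 + 0.7435 + 0.7705 = 3.2578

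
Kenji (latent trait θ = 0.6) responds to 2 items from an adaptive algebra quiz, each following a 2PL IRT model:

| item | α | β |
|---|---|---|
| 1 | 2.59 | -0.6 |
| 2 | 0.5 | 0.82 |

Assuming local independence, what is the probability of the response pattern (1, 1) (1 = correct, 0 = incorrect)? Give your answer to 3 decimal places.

P(θ) = 1 / (1 + exp(−α(θ − β)))
P_1 = 1/(1+e^{-3.1080}) = 0.9572
P_2 = 1/(1+e^{0.1100}) = 0.4725
L = P_1 × P_2 = 0.9572 × 0.4725 = 0.45231

0.452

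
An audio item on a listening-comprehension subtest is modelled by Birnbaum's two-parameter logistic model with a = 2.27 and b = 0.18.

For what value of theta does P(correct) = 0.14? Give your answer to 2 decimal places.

P(theta) = 1 / (1 + exp(−a(theta − b)))
logit = ln(0.1400/0.8600) = -1.8153
theta = b + logit/(a) = 0.18 + (-1.8153)/2.2700 = -0.6197

-0.62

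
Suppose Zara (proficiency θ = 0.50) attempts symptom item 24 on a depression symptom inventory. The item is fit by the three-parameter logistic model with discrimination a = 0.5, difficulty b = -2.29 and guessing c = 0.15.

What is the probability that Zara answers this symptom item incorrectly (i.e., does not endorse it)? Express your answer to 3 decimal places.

P(θ) = c + (1 − c) · 1 / (1 + exp(−a(θ − b)))
Exponent: 0.5 × (0.50 − (-2.29)) = 1.3950
1/(1 + e^{-1.3950}) = 0.8014
P = 0.15 + 0.85 × 0.8014 = 0.8312
P(incorrect) = 1 − 0.8312 = 0.1688

0.169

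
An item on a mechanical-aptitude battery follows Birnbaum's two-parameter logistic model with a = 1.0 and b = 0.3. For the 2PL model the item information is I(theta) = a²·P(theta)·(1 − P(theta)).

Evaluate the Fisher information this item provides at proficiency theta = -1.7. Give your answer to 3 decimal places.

P = 1/(1+e^{2.0000}) = 0.1192
P(1−P) = 0.1192 × 0.8808 = 0.1050
I = a² × P(1−P) = 1.0² × 0.1050 = 0.10499

0.105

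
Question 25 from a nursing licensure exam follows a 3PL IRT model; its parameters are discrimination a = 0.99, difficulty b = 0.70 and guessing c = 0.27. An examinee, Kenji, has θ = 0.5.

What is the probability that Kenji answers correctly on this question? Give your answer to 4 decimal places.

P(θ) = c + (1 − c) · 1 / (1 + exp(−a(θ − b)))
Exponent: 0.99 × (0.5 − 0.70) = -0.1980
1/(1 + e^{0.1980}) = 0.4507
P = 0.27 + 0.73 × 0.4507 = 0.5990

0.5990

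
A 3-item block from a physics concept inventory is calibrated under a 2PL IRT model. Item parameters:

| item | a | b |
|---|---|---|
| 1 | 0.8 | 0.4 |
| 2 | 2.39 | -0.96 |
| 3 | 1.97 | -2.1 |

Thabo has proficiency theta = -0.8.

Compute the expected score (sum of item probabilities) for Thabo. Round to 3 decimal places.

P(theta) = 1 / (1 + exp(−a(theta − b)))
P_1 = 1/(1+e^{0.9600}) = 0.2769
P_2 = 1/(1+e^{-0.3824}) = 0.5945
P_3 = 1/(1+e^{-2.5610}) = 0.9283
E[score] = 0.2769 + 0.5945 + 0.9283 = 1.7996

1.800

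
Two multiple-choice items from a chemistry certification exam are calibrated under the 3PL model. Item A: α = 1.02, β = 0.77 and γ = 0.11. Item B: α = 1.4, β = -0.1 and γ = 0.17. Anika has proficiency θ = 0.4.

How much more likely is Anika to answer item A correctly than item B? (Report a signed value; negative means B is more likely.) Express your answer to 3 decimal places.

P(θ) = γ + (1 − γ) · 1 / (1 + exp(−α(θ − β)))
P_A = 0.4720
P_B = 0.7246
P_A − P_B = -0.2526

-0.253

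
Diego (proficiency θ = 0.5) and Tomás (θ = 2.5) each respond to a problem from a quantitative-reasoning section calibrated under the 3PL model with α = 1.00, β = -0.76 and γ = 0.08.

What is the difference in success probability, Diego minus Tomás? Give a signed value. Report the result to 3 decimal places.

P(θ) = γ + (1 − γ) · 1 / (1 + exp(−α(θ − β)))
P(Diego) = 0.7967  [exponent 1.2600]
P(Tomás) = 0.9660  [exponent 3.2600]
Difference = 0.7967 − 0.9660 = -0.1693

-0.169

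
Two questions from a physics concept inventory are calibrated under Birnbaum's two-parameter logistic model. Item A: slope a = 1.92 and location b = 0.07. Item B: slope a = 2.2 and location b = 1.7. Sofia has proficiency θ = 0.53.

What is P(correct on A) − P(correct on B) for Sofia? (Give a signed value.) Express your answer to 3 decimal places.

P(θ) = 1 / (1 + exp(−a(θ − b)))
P_A = 0.7075
P_B = 0.0708
P_A − P_B = 0.6367

0.637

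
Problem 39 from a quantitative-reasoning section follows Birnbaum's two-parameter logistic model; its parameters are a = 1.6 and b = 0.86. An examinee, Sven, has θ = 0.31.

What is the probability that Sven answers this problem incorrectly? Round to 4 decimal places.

P(θ) = 1 / (1 + exp(−a(θ − b)))
Exponent: 1.6 × (0.31 − 0.86) = -0.8800
1/(1 + e^{0.8800}) = 0.2932
P(incorrect) = 1 − 0.2932 = 0.7068

0.7068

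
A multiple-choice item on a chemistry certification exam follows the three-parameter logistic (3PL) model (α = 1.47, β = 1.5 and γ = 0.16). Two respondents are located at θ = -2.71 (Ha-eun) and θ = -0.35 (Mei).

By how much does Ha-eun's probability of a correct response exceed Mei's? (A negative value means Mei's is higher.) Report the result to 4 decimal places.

P(θ) = γ + (1 − γ) · 1 / (1 + exp(−α(θ − β)))
P(Ha-eun) = 0.1617  [exponent -6.1887]
P(Mei) = 0.2119  [exponent -2.7195]
Difference = 0.1617 − 0.2119 = -0.0502

-0.0502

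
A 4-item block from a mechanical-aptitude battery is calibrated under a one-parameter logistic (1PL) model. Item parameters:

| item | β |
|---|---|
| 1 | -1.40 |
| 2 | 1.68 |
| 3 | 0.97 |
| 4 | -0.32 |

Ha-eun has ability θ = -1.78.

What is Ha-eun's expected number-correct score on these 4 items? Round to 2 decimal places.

0.69

P(θ) = 1 / (1 + exp(−(θ − β)))
P_1 = 1/(1+e^{0.3800}) = 0.4061
P_2 = 1/(1+e^{3.4600}) = 0.0305
P_3 = 1/(1+e^{2.7500}) = 0.0601
P_4 = 1/(1+e^{1.4600}) = 0.1885
E[score] = 0.4061 + 0.0305 + 0.0601 + 0.1885 = 0.6852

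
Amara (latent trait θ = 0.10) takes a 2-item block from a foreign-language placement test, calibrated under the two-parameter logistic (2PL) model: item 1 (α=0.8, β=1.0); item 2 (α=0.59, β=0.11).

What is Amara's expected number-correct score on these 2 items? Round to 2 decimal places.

0.83

P(θ) = 1 / (1 + exp(−α(θ − β)))
P_1 = 1/(1+e^{0.7200}) = 0.3274
P_2 = 1/(1+e^{0.0059}) = 0.4985
E[score] = 0.3274 + 0.4985 = 0.8259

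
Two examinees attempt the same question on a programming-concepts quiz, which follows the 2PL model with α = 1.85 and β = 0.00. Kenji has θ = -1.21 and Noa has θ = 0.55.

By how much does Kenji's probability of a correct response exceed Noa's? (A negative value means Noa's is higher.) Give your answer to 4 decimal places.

P(θ) = 1 / (1 + exp(−α(θ − β)))
P(Kenji) = 0.0963  [exponent -2.2385]
P(Noa) = 0.7345  [exponent 1.0175]
Difference = 0.0963 − 0.7345 = -0.6381

-0.6381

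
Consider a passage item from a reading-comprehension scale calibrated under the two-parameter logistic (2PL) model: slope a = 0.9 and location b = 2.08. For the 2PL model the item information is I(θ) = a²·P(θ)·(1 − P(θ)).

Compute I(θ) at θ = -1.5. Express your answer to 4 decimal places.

0.0299

P = 1/(1+e^{3.2220}) = 0.0383
P(1−P) = 0.0383 × 0.9617 = 0.0369
I = a² × P(1−P) = 0.9² × 0.0369 = 0.02987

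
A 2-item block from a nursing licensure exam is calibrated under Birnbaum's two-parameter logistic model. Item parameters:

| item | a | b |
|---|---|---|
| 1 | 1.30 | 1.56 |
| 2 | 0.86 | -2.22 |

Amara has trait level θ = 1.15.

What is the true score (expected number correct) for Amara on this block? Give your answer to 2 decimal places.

1.32

P(θ) = 1 / (1 + exp(−a(θ − b)))
P_1 = 1/(1+e^{0.5330}) = 0.3698
P_2 = 1/(1+e^{-2.8982}) = 0.9478
E[score] = 0.3698 + 0.9478 = 1.3176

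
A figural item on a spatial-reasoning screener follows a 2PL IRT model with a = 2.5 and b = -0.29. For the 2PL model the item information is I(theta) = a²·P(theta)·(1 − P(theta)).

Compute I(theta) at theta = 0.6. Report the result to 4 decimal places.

P = 1/(1+e^{-2.2250}) = 0.9025
P(1−P) = 0.9025 × 0.0975 = 0.0880
I = a² × P(1−P) = 2.5² × 0.0880 = 0.55010

0.5501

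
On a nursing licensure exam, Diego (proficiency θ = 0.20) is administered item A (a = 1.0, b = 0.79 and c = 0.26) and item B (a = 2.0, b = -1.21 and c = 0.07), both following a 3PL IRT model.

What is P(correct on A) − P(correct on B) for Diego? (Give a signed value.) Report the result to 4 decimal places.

-0.4238

P(θ) = c + (1 − c) · 1 / (1 + exp(−a(θ − b)))
P_A = 0.5239
P_B = 0.9477
P_A − P_B = -0.4238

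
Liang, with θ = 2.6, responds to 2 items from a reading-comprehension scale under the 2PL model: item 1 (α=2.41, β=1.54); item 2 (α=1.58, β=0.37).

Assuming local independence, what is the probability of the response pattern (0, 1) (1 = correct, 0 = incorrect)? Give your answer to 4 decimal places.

P(θ) = 1 / (1 + exp(−α(θ − β)))
P_1 = 1/(1+e^{-2.5546}) = 0.9279
P_2 = 1/(1+e^{-3.5234}) = 0.9713
L = (1−P_1) × P_2 = 0.0721 × 0.9713 = 0.07005

0.0701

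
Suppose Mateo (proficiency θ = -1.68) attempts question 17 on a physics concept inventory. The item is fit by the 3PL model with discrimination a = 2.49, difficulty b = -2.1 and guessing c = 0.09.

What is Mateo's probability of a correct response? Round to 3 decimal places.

0.763

P(θ) = c + (1 − c) · 1 / (1 + exp(−a(θ − b)))
Exponent: 2.49 × (-1.68 − (-2.1)) = 1.0458
1/(1 + e^{-1.0458}) = 0.7400
P = 0.09 + 0.91 × 0.7400 = 0.7634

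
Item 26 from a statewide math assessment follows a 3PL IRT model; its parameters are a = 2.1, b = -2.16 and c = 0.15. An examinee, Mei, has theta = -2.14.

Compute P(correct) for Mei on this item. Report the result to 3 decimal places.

0.584

P(theta) = c + (1 − c) · 1 / (1 + exp(−a(theta − b)))
Exponent: 2.1 × (-2.14 − (-2.16)) = 0.0420
1/(1 + e^{-0.0420}) = 0.5105
P = 0.15 + 0.85 × 0.5105 = 0.5839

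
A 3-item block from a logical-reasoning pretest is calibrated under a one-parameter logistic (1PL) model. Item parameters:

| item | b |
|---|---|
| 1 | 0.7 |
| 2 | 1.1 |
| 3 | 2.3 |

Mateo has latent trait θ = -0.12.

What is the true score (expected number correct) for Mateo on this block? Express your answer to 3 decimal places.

0.615

P(θ) = 1 / (1 + exp(−(θ − b)))
P_1 = 1/(1+e^{0.8200}) = 0.3058
P_2 = 1/(1+e^{1.2200}) = 0.2279
P_3 = 1/(1+e^{2.4200}) = 0.0817
E[score] = 0.3058 + 0.2279 + 0.0817 = 0.6154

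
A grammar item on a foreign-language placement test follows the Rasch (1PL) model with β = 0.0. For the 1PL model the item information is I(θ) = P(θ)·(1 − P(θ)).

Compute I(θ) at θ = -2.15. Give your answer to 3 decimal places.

P = 1/(1+e^{2.1500}) = 0.1043
P(1−P) = 0.1043 × 0.8957 = 0.0934
I = P(1−P) = 0.09345

0.093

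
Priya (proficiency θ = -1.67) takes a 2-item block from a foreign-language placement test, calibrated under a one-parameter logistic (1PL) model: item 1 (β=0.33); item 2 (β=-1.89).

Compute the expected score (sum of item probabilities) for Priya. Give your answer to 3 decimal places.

P(θ) = 1 / (1 + exp(−(θ − β)))
P_1 = 1/(1+e^{2.0000}) = 0.1192
P_2 = 1/(1+e^{-0.2200}) = 0.5548
E[score] = 0.1192 + 0.5548 = 0.6740

0.674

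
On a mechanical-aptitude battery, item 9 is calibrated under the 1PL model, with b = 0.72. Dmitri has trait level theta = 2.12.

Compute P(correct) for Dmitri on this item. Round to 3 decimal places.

0.802

P(theta) = 1 / (1 + exp(−(theta − b)))
Exponent: (2.12 − 0.72) = 1.4000
1/(1 + e^{-1.4000}) = 0.8022
P = 0.8022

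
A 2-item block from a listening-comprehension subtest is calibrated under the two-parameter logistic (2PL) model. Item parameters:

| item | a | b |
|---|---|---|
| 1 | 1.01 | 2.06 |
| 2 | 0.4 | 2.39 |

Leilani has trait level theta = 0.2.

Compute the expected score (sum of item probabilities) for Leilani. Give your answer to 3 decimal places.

0.427

P(theta) = 1 / (1 + exp(−a(theta − b)))
P_1 = 1/(1+e^{1.8786}) = 0.1325
P_2 = 1/(1+e^{0.8760}) = 0.2940
E[score] = 0.1325 + 0.2940 = 0.4266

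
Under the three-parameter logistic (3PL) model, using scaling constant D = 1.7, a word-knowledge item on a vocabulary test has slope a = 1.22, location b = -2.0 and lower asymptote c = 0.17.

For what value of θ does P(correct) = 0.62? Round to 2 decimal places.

-1.92

P(θ) = c + (1 − c) · 1 / (1 + exp(−D·a(θ − b)))
Remove guessing floor: (0.62 − 0.17)/(1 − 0.17) = 0.5422
logit = ln(0.5422/0.4578) = 0.1691
θ = b + logit/(1.7·a) = -2.0 + 0.1691/2.0740 = -1.9185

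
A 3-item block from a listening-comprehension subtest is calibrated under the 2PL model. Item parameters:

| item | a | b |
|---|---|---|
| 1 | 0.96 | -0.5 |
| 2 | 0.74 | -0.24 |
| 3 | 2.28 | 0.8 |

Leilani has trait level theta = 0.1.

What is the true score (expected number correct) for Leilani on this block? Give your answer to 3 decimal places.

1.371

P(theta) = 1 / (1 + exp(−a(theta − b)))
P_1 = 1/(1+e^{-0.5760}) = 0.6401
P_2 = 1/(1+e^{-0.2516}) = 0.5626
P_3 = 1/(1+e^{1.5960}) = 0.1685
E[score] = 0.6401 + 0.5626 + 0.1685 = 1.3713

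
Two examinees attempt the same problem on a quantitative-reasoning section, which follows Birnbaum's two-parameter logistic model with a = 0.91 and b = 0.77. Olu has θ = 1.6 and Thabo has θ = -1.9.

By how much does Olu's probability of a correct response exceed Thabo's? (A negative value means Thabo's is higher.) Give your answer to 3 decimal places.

P(θ) = 1 / (1 + exp(−a(θ − b)))
P(Olu) = 0.6803  [exponent 0.7553]
P(Thabo) = 0.0809  [exponent -2.4297]
Difference = 0.6803 − 0.0809 = 0.5994

0.599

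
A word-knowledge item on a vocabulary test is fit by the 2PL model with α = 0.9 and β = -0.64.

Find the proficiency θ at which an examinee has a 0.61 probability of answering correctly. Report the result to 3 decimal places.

-0.143

P(θ) = 1 / (1 + exp(−α(θ − β)))
logit = ln(0.6100/0.3900) = 0.4473
θ = β + logit/(α) = -0.64 + 0.4473/0.9000 = -0.1430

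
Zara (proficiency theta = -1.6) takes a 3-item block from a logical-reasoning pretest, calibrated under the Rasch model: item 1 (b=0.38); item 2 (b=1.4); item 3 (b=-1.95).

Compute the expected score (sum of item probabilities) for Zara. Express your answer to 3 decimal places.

P(theta) = 1 / (1 + exp(−(theta − b)))
P_1 = 1/(1+e^{1.9800}) = 0.1213
P_2 = 1/(1+e^{3.0000}) = 0.0474
P_3 = 1/(1+e^{-0.3500}) = 0.5866
E[score] = 0.1213 + 0.0474 + 0.5866 = 0.7554

0.755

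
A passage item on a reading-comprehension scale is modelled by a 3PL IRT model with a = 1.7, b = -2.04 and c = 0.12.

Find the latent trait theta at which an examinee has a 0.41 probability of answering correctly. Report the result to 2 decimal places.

-2.46

P(theta) = c + (1 − c) · 1 / (1 + exp(−a(theta − b)))
Remove guessing floor: (0.41 − 0.12)/(1 − 0.12) = 0.3295
logit = ln(0.3295/0.6705) = -0.7102
theta = b + logit/(a) = -2.04 + (-0.7102)/1.7000 = -2.4578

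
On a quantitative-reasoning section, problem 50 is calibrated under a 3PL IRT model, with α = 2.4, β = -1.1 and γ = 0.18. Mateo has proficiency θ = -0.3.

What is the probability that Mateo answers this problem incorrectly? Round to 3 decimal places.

P(θ) = γ + (1 − γ) · 1 / (1 + exp(−α(θ − β)))
Exponent: 2.4 × (-0.3 − (-1.1)) = 1.9200
1/(1 + e^{-1.9200}) = 0.8721
P = 0.18 + 0.82 × 0.8721 = 0.8952
P(incorrect) = 1 − 0.8952 = 0.1048

0.105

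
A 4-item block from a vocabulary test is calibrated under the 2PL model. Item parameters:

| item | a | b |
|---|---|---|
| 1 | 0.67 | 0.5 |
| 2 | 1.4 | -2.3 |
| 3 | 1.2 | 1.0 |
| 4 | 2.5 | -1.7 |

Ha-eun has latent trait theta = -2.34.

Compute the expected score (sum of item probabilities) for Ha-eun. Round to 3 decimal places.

P(theta) = 1 / (1 + exp(−a(theta − b)))
P_1 = 1/(1+e^{1.9028}) = 0.1298
P_2 = 1/(1+e^{0.0560}) = 0.4860
P_3 = 1/(1+e^{4.0080}) = 0.0178
P_4 = 1/(1+e^{1.6000}) = 0.1680
E[score] = 0.1298 + 0.4860 + 0.0178 + 0.1680 = 0.8016

0.802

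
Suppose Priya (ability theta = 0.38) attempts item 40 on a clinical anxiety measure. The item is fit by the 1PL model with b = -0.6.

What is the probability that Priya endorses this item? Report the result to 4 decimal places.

P(theta) = 1 / (1 + exp(−(theta − b)))
Exponent: (0.38 − (-0.6)) = 0.9800
1/(1 + e^{-0.9800}) = 0.7271
P = 0.7271

0.7271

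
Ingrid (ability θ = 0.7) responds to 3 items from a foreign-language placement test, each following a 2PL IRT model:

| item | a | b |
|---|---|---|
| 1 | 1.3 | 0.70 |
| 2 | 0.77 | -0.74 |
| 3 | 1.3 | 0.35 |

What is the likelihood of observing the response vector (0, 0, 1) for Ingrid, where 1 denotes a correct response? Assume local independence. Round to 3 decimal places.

P(θ) = 1 / (1 + exp(−a(θ − b)))
P_1 = 1/(1+e^{0.0000}) = 0.5000
P_2 = 1/(1+e^{-1.1088}) = 0.7519
P_3 = 1/(1+e^{-0.4550}) = 0.6118
L = (1−P_1) × (1−P_2) × P_3 = 0.5000 × 0.2481 × 0.6118 = 0.07590

0.076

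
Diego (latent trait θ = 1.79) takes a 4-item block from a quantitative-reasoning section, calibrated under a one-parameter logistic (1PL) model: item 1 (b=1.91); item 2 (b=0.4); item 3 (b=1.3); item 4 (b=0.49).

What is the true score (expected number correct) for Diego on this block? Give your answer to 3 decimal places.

2.677

P(θ) = 1 / (1 + exp(−(θ − b)))
P_1 = 1/(1+e^{0.1200}) = 0.4700
P_2 = 1/(1+e^{-1.3900}) = 0.8006
P_3 = 1/(1+e^{-0.4900}) = 0.6201
P_4 = 1/(1+e^{-1.3000}) = 0.7858
E[score] = 0.4700 + 0.8006 + 0.6201 + 0.7858 = 2.6766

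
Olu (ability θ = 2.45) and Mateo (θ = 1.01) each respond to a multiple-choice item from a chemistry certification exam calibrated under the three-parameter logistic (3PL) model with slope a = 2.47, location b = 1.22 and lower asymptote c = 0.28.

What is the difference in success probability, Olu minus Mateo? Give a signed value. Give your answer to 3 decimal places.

0.418

P(θ) = c + (1 − c) · 1 / (1 + exp(−a(θ − b)))
P(Olu) = 0.9671  [exponent 3.0381]
P(Mateo) = 0.5487  [exponent -0.5187]
Difference = 0.9671 − 0.5487 = 0.4184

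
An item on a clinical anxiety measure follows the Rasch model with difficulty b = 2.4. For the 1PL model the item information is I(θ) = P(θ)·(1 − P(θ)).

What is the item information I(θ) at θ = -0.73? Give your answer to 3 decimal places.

P = 1/(1+e^{3.1300}) = 0.0419
P(1−P) = 0.0419 × 0.9581 = 0.0401
I = P(1−P) = 0.04013

0.040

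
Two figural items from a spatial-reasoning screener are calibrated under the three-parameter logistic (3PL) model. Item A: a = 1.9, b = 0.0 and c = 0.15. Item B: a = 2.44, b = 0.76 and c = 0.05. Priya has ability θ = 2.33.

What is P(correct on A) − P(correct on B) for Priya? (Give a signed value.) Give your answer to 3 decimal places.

P(θ) = c + (1 − c) · 1 / (1 + exp(−a(θ − b)))
P_A = 0.9900
P_B = 0.9798
P_A − P_B = 0.0101

0.010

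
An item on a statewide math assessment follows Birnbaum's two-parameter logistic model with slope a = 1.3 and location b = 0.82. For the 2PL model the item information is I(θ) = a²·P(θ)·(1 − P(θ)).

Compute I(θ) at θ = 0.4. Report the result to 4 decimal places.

0.3925

P = 1/(1+e^{0.5460}) = 0.3668
P(1−P) = 0.3668 × 0.6332 = 0.2323
I = a² × P(1−P) = 1.3² × 0.2323 = 0.39251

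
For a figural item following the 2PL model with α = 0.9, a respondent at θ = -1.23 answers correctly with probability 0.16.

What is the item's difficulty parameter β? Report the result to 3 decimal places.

0.612

P(θ) = 1 / (1 + exp(−α(θ − β)))
logit(0.16) = ln(0.16/0.84) = -1.6582
β = θ − logit/(α) = -1.23 − (-1.6582)/0.9000 = 0.6125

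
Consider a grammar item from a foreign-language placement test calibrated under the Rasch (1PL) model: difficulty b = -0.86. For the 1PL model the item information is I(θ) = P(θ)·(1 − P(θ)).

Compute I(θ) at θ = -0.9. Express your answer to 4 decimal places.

P = 1/(1+e^{0.0400}) = 0.4900
P(1−P) = 0.4900 × 0.5100 = 0.2499
I = P(1−P) = 0.24990

0.2499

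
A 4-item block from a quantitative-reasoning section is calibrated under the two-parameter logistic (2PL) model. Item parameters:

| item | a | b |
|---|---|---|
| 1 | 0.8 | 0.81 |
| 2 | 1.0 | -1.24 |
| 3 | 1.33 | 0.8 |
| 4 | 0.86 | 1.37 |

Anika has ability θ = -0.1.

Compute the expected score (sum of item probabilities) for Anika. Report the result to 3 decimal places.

1.536

P(θ) = 1 / (1 + exp(−a(θ − b)))
P_1 = 1/(1+e^{0.7280}) = 0.3256
P_2 = 1/(1+e^{-1.1400}) = 0.7577
P_3 = 1/(1+e^{1.1970}) = 0.2320
P_4 = 1/(1+e^{1.2642}) = 0.2203
E[score] = 0.3256 + 0.7577 + 0.2320 + 0.2203 = 1.5356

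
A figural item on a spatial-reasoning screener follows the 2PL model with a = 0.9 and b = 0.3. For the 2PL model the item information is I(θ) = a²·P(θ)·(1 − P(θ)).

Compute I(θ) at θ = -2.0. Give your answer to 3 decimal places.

P = 1/(1+e^{2.0700}) = 0.1120
P(1−P) = 0.1120 × 0.8880 = 0.0995
I = a² × P(1−P) = 0.9² × 0.0995 = 0.08059

0.081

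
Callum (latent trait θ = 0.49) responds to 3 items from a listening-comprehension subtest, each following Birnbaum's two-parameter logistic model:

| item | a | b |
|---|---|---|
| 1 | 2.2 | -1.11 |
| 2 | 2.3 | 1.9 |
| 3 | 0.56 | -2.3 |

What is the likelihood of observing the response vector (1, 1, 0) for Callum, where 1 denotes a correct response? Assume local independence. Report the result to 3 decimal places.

0.006

P(θ) = 1 / (1 + exp(−a(θ − b)))
P_1 = 1/(1+e^{-3.5200}) = 0.9713
P_2 = 1/(1+e^{3.2430}) = 0.0376
P_3 = 1/(1+e^{-1.5624}) = 0.8267
L = P_1 × P_2 × (1−P_3) = 0.9713 × 0.0376 × 0.1733 = 0.00633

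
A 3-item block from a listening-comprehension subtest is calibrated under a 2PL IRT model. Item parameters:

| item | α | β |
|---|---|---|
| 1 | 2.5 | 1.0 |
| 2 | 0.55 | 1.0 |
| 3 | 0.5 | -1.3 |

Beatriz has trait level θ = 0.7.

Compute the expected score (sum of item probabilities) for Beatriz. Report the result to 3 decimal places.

P(θ) = 1 / (1 + exp(−α(θ − β)))
P_1 = 1/(1+e^{0.7500}) = 0.3208
P_2 = 1/(1+e^{0.1650}) = 0.4588
P_3 = 1/(1+e^{-1.0000}) = 0.7311
E[score] = 0.3208 + 0.4588 + 0.7311 = 1.5107

1.511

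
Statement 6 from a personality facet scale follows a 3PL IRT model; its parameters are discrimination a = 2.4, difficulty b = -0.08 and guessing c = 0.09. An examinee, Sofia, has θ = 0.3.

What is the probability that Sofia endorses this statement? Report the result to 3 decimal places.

P(θ) = c + (1 − c) · 1 / (1 + exp(−a(θ − b)))
Exponent: 2.4 × (0.3 − (-0.08)) = 0.9120
1/(1 + e^{-0.9120}) = 0.7134
P = 0.09 + 0.91 × 0.7134 = 0.7392

0.739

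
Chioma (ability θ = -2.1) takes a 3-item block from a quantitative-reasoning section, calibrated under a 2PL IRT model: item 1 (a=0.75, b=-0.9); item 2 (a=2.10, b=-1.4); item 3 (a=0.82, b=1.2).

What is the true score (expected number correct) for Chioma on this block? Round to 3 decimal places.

0.539

P(θ) = 1 / (1 + exp(−a(θ − b)))
P_1 = 1/(1+e^{0.9000}) = 0.2891
P_2 = 1/(1+e^{1.4700}) = 0.1869
P_3 = 1/(1+e^{2.7060}) = 0.0626
E[score] = 0.2891 + 0.1869 + 0.0626 = 0.5386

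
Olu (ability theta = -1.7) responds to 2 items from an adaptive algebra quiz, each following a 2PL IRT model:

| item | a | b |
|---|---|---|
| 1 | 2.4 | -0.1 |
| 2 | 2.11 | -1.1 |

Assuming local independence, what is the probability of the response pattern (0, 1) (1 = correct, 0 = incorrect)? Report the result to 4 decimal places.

P(theta) = 1 / (1 + exp(−a(theta − b)))
P_1 = 1/(1+e^{3.8400}) = 0.0210
P_2 = 1/(1+e^{1.2660}) = 0.2199
L = (1−P_1) × P_2 = 0.9790 × 0.2199 = 0.21531

0.2153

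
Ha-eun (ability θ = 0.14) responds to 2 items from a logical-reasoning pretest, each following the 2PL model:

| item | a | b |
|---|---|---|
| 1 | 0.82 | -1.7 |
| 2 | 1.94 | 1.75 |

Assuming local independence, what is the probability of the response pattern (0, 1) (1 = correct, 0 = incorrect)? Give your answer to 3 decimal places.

P(θ) = 1 / (1 + exp(−a(θ − b)))
P_1 = 1/(1+e^{-1.5088}) = 0.8189
P_2 = 1/(1+e^{3.1234}) = 0.0422
L = (1−P_1) × P_2 = 0.1811 × 0.0422 = 0.00763

0.008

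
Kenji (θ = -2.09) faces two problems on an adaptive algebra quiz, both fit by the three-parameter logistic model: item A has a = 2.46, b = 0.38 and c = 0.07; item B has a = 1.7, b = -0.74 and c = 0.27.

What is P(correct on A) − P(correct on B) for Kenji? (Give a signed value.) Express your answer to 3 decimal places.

-0.265

P(θ) = c + (1 − c) · 1 / (1 + exp(−a(θ − b)))
P_A = 0.0721
P_B = 0.3368
P_A − P_B = -0.2647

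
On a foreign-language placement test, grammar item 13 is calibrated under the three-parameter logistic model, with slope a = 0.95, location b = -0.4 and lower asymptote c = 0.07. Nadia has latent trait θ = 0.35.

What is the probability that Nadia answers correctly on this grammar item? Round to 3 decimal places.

P(θ) = c + (1 − c) · 1 / (1 + exp(−a(θ − b)))
Exponent: 0.95 × (0.35 − (-0.4)) = 0.7125
1/(1 + e^{-0.7125}) = 0.6710
P = 0.07 + 0.93 × 0.6710 = 0.6940

0.694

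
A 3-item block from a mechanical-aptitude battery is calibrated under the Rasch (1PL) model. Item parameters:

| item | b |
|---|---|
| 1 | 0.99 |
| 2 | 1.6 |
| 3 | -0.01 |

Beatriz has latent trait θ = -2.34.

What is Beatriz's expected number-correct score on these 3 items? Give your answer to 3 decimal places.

0.142

P(θ) = 1 / (1 + exp(−(θ − b)))
P_1 = 1/(1+e^{3.3300}) = 0.0346
P_2 = 1/(1+e^{3.9400}) = 0.0191
P_3 = 1/(1+e^{2.3300}) = 0.0887
E[score] = 0.0346 + 0.0191 + 0.0887 = 0.1423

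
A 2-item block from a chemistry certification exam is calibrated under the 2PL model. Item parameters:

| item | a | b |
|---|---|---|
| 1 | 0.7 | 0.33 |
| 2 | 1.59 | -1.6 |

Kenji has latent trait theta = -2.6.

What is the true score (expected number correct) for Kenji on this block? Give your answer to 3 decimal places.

0.283

P(theta) = 1 / (1 + exp(−a(theta − b)))
P_1 = 1/(1+e^{2.0510}) = 0.1140
P_2 = 1/(1+e^{1.5900}) = 0.1694
E[score] = 0.1140 + 0.1694 = 0.2833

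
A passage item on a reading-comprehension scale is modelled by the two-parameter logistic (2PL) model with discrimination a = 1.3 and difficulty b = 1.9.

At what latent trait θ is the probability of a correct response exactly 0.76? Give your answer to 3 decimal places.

P(θ) = 1 / (1 + exp(−a(θ − b)))
logit = ln(0.7600/0.2400) = 1.1527
θ = b + logit/(a) = 1.9 + 1.1527/1.3000 = 2.7867

2.787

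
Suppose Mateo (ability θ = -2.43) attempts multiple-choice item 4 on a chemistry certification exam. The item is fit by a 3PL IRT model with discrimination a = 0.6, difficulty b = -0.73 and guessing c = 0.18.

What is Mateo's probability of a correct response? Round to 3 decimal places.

0.397

P(θ) = c + (1 − c) · 1 / (1 + exp(−a(θ − b)))
Exponent: 0.6 × (-2.43 − (-0.73)) = -1.0200
1/(1 + e^{1.0200}) = 0.2650
P = 0.18 + 0.82 × 0.2650 = 0.3973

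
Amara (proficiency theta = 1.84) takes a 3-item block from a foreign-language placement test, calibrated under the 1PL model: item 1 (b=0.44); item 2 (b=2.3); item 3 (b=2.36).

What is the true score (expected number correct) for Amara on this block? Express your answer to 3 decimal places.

1.562

P(theta) = 1 / (1 + exp(−(theta − b)))
P_1 = 1/(1+e^{-1.4000}) = 0.8022
P_2 = 1/(1+e^{0.4600}) = 0.3870
P_3 = 1/(1+e^{0.5200}) = 0.3729
E[score] = 0.8022 + 0.3870 + 0.3729 = 1.5620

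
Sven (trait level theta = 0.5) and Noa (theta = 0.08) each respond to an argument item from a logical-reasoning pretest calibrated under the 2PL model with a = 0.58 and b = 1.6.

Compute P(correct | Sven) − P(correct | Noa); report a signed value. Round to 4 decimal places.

P(theta) = 1 / (1 + exp(−a(theta − b)))
P(Sven) = 0.3457  [exponent -0.6380]
P(Noa) = 0.2928  [exponent -0.8816]
Difference = 0.3457 − 0.2928 = 0.0529

0.0529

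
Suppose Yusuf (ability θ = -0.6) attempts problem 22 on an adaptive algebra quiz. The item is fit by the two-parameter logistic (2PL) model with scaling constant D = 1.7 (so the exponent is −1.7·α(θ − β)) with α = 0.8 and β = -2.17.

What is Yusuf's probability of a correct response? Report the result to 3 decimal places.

0.894

P(θ) = 1 / (1 + exp(−D·α(θ − β)))
Exponent: 1.7 × 0.8 × (-0.6 − (-2.17)) = 2.1352
1/(1 + e^{-2.1352}) = 0.8943
P = 0.8943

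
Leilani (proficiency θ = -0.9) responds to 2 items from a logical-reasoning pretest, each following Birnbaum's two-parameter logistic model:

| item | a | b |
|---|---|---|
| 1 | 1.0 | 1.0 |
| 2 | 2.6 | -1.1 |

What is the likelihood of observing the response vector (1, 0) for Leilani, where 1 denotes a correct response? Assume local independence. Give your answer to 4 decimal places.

P(θ) = 1 / (1 + exp(−a(θ − b)))
P_1 = 1/(1+e^{1.9000}) = 0.1301
P_2 = 1/(1+e^{-0.5200}) = 0.6271
L = P_1 × (1−P_2) = 0.1301 × 0.3729 = 0.04851

0.0485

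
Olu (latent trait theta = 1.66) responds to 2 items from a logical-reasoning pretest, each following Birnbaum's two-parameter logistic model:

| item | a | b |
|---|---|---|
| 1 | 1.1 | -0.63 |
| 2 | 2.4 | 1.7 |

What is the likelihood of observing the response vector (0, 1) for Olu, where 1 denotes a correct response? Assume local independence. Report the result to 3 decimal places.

0.035

P(theta) = 1 / (1 + exp(−a(theta − b)))
P_1 = 1/(1+e^{-2.5190}) = 0.9255
P_2 = 1/(1+e^{0.0960}) = 0.4760
L = (1−P_1) × P_2 = 0.0745 × 0.4760 = 0.03548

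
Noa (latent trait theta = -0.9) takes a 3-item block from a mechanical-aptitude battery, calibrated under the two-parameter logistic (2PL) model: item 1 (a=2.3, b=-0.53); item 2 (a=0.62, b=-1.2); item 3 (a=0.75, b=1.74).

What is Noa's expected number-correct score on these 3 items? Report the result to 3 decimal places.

P(theta) = 1 / (1 + exp(−a(theta − b)))
P_1 = 1/(1+e^{0.8510}) = 0.2992
P_2 = 1/(1+e^{-0.1860}) = 0.5464
P_3 = 1/(1+e^{1.9800}) = 0.1213
E[score] = 0.2992 + 0.5464 + 0.1213 = 0.9669

0.967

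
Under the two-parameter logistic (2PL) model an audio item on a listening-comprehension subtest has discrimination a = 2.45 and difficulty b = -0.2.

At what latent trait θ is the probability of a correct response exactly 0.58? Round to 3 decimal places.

-0.068

P(θ) = 1 / (1 + exp(−a(θ − b)))
logit = ln(0.5800/0.4200) = 0.3228
θ = b + logit/(a) = -0.2 + 0.3228/2.4500 = -0.0683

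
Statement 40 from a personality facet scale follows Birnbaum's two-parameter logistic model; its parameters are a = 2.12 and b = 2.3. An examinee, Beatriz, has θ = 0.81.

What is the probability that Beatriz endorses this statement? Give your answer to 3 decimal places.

P(θ) = 1 / (1 + exp(−a(θ − b)))
Exponent: 2.12 × (0.81 − 2.3) = -3.1588
1/(1 + e^{3.1588}) = 0.0407

0.041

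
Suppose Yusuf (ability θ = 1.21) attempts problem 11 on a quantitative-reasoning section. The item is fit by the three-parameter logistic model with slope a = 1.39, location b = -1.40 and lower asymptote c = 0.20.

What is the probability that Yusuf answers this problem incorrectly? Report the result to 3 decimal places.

0.021

P(θ) = c + (1 − c) · 1 / (1 + exp(−a(θ − b)))
Exponent: 1.39 × (1.21 − (-1.40)) = 3.6279
1/(1 + e^{-3.6279}) = 0.9741
P = 0.20 + 0.80 × 0.9741 = 0.9793
P(incorrect) = 1 − 0.9793 = 0.0207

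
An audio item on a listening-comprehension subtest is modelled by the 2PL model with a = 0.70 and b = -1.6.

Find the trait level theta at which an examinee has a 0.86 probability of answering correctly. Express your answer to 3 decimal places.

0.993

P(theta) = 1 / (1 + exp(−a(theta − b)))
logit = ln(0.8600/0.1400) = 1.8153
theta = b + logit/(a) = -1.6 + 1.8153/0.7000 = 0.9933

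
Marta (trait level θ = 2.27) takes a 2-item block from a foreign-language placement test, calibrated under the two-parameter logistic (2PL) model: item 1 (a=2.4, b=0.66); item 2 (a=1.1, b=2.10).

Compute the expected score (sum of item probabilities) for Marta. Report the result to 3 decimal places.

P(θ) = 1 / (1 + exp(−a(θ − b)))
P_1 = 1/(1+e^{-3.8640}) = 0.9794
P_2 = 1/(1+e^{-0.1870}) = 0.5466
E[score] = 0.9794 + 0.5466 = 1.5261

1.526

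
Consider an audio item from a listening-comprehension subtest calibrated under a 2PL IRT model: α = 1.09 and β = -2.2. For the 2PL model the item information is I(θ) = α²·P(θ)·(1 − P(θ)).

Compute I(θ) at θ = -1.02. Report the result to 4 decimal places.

P = 1/(1+e^{-1.2862}) = 0.7835
P(1−P) = 0.7835 × 0.2165 = 0.1696
I = α² × P(1−P) = 1.09² × 0.1696 = 0.20153

0.2015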